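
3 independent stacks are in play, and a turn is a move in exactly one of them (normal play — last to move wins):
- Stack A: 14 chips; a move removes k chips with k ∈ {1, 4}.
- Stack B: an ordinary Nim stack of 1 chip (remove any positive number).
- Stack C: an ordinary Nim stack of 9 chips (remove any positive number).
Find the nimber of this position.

10

Grundy values for stack A (subtraction set {1, 4}):
k:     0  1  2  3  4  5  6  7  8  9 10 11 12 13 14
g(k):  0  1  0  1  2  0  1  0  1  2  0  1  0  1  2
So g(14) = 2.
Stack B is a plain Nim stack of size 1, so its Grundy value is 1.
Stack C is a plain Nim stack of size 9, so its Grundy value is 9.
By the Sprague-Grundy theorem, the Grundy value of a sum of independent games is the XOR of the component values.
Combined value = 2 XOR 1 XOR 9 = 10.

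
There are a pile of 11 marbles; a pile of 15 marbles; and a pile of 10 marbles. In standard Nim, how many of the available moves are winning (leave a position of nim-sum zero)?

Compute the nim-sum pairwise:
11 ⊕ 15 = 4
4 ⊕ 10 = 14
The overall nim-sum is X = 14. A pile of size p has a winning move iff p XOR X < p (reduce it to p XOR X).
  11: 11 XOR 14 = 5 < 11 — winning move (to 5).
  15: 15 XOR 14 = 1 < 15 — winning move (to 1).
  10: 10 XOR 14 = 4 < 10 — winning move (to 4).
That gives 3 winning moves.

3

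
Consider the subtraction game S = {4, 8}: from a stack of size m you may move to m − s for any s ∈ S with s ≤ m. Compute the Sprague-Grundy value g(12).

0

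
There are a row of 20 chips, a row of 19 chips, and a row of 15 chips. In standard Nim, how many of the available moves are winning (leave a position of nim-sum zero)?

Nim-sum: 20 ⊕ 19 ⊕ 15 = 8.
The overall nim-sum is X = 8. A row of size p has a winning move iff p XOR X < p (reduce it to p XOR X).
  20: 20 XOR 8 = 28 ≥ 20 — no move.
  19: 19 XOR 8 = 27 ≥ 19 — no move.
  15: 15 XOR 8 = 7 < 15 — winning move (to 7).
That gives 1 winning move.

1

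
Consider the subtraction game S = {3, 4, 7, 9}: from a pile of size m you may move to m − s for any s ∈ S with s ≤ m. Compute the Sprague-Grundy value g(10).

Compute g(0), g(1), … for moves {3, 4, 7, 9}:
g(0) = mex{} = 0
g(1) = mex{} = 0
g(2) = mex{} = 0
g(3) = mex{0} = 1
g(4) = mex{0} = 1
g(5) = mex{0} = 1
g(6) = mex{0,1} = 2
g(7) = mex{0,1} = 2
g(8) = mex{0,1} = 2
g(9) = mex{0,1,2} = 3
g(10) = mex{0,1,2} = 3
So g(10) = 3.

3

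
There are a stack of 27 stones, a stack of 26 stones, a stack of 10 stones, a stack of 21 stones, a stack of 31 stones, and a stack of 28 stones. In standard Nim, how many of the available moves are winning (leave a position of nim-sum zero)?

5

Nim-sum: 27 ⊕ 26 ⊕ 10 ⊕ 21 ⊕ 31 ⊕ 28 = 29.
The overall nim-sum is X = 29. A stack of size p has a winning move iff p XOR X < p (reduce it to p XOR X).
  27: 27 XOR 29 = 6 < 27 — winning move (to 6).
  26: 26 XOR 29 = 7 < 26 — winning move (to 7).
  10: 10 XOR 29 = 23 ≥ 10 — no move.
  21: 21 XOR 29 = 8 < 21 — winning move (to 8).
  31: 31 XOR 29 = 2 < 31 — winning move (to 2).
  28: 28 XOR 29 = 1 < 28 — winning move (to 1).
That gives 5 winning moves.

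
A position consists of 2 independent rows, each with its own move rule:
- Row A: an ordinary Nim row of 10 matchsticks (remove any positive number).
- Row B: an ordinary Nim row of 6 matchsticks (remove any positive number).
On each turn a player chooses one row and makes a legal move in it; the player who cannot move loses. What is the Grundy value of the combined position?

Row A is a plain Nim row of size 10, so its Grundy value is 10.
Row B is a plain Nim row of size 6, so its Grundy value is 6.
By the Sprague-Grundy theorem, the Grundy value of a sum of independent games is the XOR of the component values.
Combined value = 10 ⊕ 6 = 12.

12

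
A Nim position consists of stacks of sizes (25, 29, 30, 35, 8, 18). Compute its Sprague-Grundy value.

Bitwise XOR of the heap sizes:
  011001  (25)
  011101  (29)
  011110  (30)
  100011  (35)
  001000  (8)
  010010  (18)
  ------
  100011  (35)

35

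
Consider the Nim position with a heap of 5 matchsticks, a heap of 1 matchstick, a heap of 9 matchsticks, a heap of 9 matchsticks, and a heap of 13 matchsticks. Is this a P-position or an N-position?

N-position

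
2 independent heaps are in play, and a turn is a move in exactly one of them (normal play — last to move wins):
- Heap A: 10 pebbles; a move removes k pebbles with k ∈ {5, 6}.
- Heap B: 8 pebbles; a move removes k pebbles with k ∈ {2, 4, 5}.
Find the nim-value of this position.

For heap A, compute g(0), g(1), … with moves {5, 6}:
k:     0  1  2  3  4  5  6  7  8  9 10
g(k):  0  0  0  0  0  1  1  1  1  1  2
So g(10) = 2.
For heap B, compute g(0), g(1), … with moves {2, 4, 5}:
k:     0  1  2  3  4  5  6  7  8
g(k):  0  0  1  1  2  2  3  0  0
So g(8) = 0.
By the Sprague-Grundy theorem, the Grundy value of a sum of independent games is the XOR of the component values.
Combined value = 2 ⊕ 0 = 2.

2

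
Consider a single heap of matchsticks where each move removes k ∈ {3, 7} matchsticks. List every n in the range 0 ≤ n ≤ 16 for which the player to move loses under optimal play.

Grundy values for subtraction set {3, 7}:
k:     0  1  2  3  4  5  6  7  8  9 10 11 12 13 14 15 16
g(k):  0  0  0  1  1  1  0  2  2  1  0  0  0  1  1  1  0
The P-positions (g = 0) in 0..16 are 0, 1, 2, 6, 10, 11, 12, 16.

0, 1, 2, 6, 10, 11, 12, 16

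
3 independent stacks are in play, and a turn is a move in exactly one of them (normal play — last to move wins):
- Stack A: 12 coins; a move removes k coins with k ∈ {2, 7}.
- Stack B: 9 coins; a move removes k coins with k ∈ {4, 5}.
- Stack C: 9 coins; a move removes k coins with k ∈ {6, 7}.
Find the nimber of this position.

0

Grundy values for stack A (subtraction set {2, 7}):
k:     0  1  2  3  4  5  6  7  8  9 10 11 12
g(k):  0  0  1  1  0  0  1  1  2  0  0  1  1
So g(12) = 1.
Grundy values for stack B (subtraction set {4, 5}):
g(0) = mex{} = 0
g(1) = mex{} = 0
g(2) = mex{} = 0
g(3) = mex{} = 0
g(4) = mex{0} = 1
g(5) = mex{0} = 1
g(6) = mex{0} = 1
g(7) = mex{0} = 1
g(8) = mex{0,1} = 2
g(9) = mex{1} = 0
So g(9) = 0.
Build the Grundy sequence for stack C with g(k) = mex{g(k−s) : s ∈ {6, 7}, s ≤ k}:
k:     0  1  2  3  4  5  6  7  8  9
g(k):  0  0  0  0  0  0  1  1  1  1
So g(9) = 1.
By the Sprague-Grundy theorem, the Grundy value of a sum of independent games is the XOR of the component values.
Combined value = 1 ⊕ 0 ⊕ 1 = 0.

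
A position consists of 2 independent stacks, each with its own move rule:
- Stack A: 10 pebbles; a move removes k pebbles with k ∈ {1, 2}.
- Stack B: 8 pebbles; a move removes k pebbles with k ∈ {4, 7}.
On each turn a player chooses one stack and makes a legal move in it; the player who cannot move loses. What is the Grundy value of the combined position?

3

Grundy values for stack A (subtraction set {1, 2}):
g(0) = mex{} = 0
g(1) = mex{0} = 1
g(2) = mex{0,1} = 2
g(3) = mex{1,2} = 0
g(4) = mex{0,2} = 1
g(5) = mex{0,1} = 2
g(6) = mex{1,2} = 0
g(7) = mex{0,2} = 1
g(8) = mex{0,1} = 2
g(9) = mex{1,2} = 0
g(10) = mex{0,2} = 1
So g(10) = 1.
Grundy values for stack B (subtraction set {4, 7}):
g(0) = mex{} = 0
g(1) = mex{} = 0
g(2) = mex{} = 0
g(3) = mex{} = 0
g(4) = mex{0} = 1
g(5) = mex{0} = 1
g(6) = mex{0} = 1
g(7) = mex{0} = 1
g(8) = mex{0,1} = 2
So g(8) = 2.
By the Sprague-Grundy theorem, the Grundy value of a sum of independent games is the XOR of the component values.
Combined value = 1 ⊕ 2 = 3.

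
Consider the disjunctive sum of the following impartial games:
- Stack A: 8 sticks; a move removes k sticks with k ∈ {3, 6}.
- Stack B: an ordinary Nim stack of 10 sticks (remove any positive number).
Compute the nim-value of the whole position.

Build the Grundy sequence for stack A with g(k) = mex{g(k−s) : s ∈ {3, 6}, s ≤ k}:
k:     0  1  2  3  4  5  6  7  8
g(k):  0  0  0  1  1  1  2  2  2
So g(8) = 2.
Stack B is a plain Nim stack of size 10, so its Grundy value is 10.
By the Sprague-Grundy theorem, the Grundy value of a sum of independent games is the XOR of the component values.
Combined value = 2 XOR 10 = 8.

8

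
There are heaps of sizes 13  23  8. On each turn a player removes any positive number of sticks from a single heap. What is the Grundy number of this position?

In binary:
  01101  (13)
  10111  (23)
  01000  (8)
  -----
  10010  (18)

18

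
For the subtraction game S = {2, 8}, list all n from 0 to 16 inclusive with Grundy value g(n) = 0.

0, 1, 4, 5, 10, 11, 14, 15

Compute g(0), g(1), … for moves {2, 8}:
k:     0  1  2  3  4  5  6  7  8  9 10 11 12 13 14 15 16
g(k):  0  0  1  1  0  0  1  1  2  2  0  0  1  1  0  0  1
The P-positions (g = 0) in 0..16 are 0, 1, 4, 5, 10, 11, 14, 15.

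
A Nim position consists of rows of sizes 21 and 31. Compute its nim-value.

Compute the nim-sum pairwise:
21 ⊕ 31 = 10

10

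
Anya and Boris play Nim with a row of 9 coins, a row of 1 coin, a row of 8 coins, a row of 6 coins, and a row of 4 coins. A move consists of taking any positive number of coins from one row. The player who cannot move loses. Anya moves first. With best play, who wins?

Anya wins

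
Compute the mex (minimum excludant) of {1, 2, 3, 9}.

0 is not in the set, so the mex is 0.

0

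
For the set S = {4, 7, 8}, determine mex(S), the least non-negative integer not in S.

0

0 is not in the set, so the mex is 0.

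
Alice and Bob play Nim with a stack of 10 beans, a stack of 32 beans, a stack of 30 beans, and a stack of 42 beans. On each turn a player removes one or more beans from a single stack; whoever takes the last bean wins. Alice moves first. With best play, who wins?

Bitwise XOR of the heap sizes:
  001010  (10)
  100000  (32)
  011110  (30)
  101010  (42)
  ------
  011110  (30)
The nim-sum is 30 ≠ 0, so this is an N-position: the player to move can win; Alice has a winning move.

Alice wins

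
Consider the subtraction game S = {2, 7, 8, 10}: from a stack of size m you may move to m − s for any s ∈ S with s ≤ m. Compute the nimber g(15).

3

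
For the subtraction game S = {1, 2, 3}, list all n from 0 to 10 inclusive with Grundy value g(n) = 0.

Grundy values for subtraction set {1, 2, 3}:
k:     0  1  2  3  4  5  6  7  8  9 10
g(k):  0  1  2  3  0  1  2  3  0  1  2
The P-positions (g = 0) in 0..10 are 0, 4, 8.

0, 4, 8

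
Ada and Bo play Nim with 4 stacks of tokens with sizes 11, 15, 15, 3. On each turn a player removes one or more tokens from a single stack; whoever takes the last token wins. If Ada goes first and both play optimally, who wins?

Ada wins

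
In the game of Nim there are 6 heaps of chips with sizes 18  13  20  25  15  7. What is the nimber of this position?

Write each in binary and XOR column by column:
  10010  (18)
  01101  (13)
  10100  (20)
  11001  (25)
  01111  (15)
  00111  (7)
  -----
  11010  (26)

26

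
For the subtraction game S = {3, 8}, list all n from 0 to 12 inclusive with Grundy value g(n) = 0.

0, 1, 2, 6, 7, 11, 12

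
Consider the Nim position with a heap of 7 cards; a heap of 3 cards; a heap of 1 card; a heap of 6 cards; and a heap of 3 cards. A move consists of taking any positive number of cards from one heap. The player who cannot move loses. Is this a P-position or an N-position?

P-position

Nim-sum: 7 ⊕ 3 ⊕ 1 ⊕ 6 ⊕ 3 = 0.
The nim-sum is 0, so this is a P-position: the player to move is in a losing position under optimal play.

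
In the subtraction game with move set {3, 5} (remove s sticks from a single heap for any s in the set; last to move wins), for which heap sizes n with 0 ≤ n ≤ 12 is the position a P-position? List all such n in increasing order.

0, 1, 2, 8, 9, 10

Compute g(0), g(1), … for moves {3, 5}:
g(0) = mex{} = 0
g(1) = mex{} = 0
g(2) = mex{} = 0
g(3) = mex{0} = 1
g(4) = mex{0} = 1
g(5) = mex{0} = 1
g(6) = mex{0,1} = 2
g(7) = mex{0,1} = 2
g(8) = mex{1} = 0
g(9) = mex{1,2} = 0
g(10) = mex{1,2} = 0
g(11) = mex{0,2} = 1
g(12) = mex{0,2} = 1
The P-positions (g = 0) in 0..12 are 0, 1, 2, 8, 9, 10.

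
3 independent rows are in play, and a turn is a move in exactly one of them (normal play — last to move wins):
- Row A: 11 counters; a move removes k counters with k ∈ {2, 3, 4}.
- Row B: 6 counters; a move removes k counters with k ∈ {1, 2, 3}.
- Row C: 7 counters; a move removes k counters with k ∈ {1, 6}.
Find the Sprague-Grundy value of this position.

0

For row A, compute g(0), g(1), … with moves {2, 3, 4}:
g(0) = mex{} = 0
g(1) = mex{} = 0
g(2) = mex{0} = 1
g(3) = mex{0} = 1
g(4) = mex{0,1} = 2
g(5) = mex{0,1} = 2
g(6) = mex{1,2} = 0
g(7) = mex{1,2} = 0
g(8) = mex{0,2} = 1
g(9) = mex{0,2} = 1
g(10) = mex{0,1} = 2
g(11) = mex{0,1} = 2
So g(11) = 2.
For row B, compute g(0), g(1), … with moves {1, 2, 3}:
g(0) = mex{} = 0
g(1) = mex{0} = 1
g(2) = mex{0,1} = 2
g(3) = mex{0,1,2} = 3
g(4) = mex{1,2,3} = 0
g(5) = mex{0,2,3} = 1
g(6) = mex{0,1,3} = 2
So g(6) = 2.
For row C, compute g(0), g(1), … with moves {1, 6}:
g(0) = mex{} = 0
g(1) = mex{0} = 1
g(2) = mex{1} = 0
g(3) = mex{0} = 1
g(4) = mex{1} = 0
g(5) = mex{0} = 1
g(6) = mex{0,1} = 2
g(7) = mex{1,2} = 0
So g(7) = 0.
By the Sprague-Grundy theorem, the Grundy value of a sum of independent games is the XOR of the component values.
Combined value = 2 XOR 2 XOR 0 = 0.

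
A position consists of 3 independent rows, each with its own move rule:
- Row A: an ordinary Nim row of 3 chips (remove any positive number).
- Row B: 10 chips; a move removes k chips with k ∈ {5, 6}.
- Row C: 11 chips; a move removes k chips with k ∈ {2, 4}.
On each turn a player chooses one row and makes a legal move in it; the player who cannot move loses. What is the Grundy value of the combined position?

3

Row A is a plain Nim row of size 3, so its Grundy value is 3.
Build the Grundy sequence for row B with g(k) = mex{g(k−s) : s ∈ {5, 6}, s ≤ k}:
g(0) = mex{} = 0
g(1) = mex{} = 0
g(2) = mex{} = 0
g(3) = mex{} = 0
g(4) = mex{} = 0
g(5) = mex{0} = 1
g(6) = mex{0} = 1
g(7) = mex{0} = 1
g(8) = mex{0} = 1
g(9) = mex{0} = 1
g(10) = mex{0,1} = 2
So g(10) = 2.
For row C, compute g(0), g(1), … with moves {2, 4}:
g(0) = mex{} = 0
g(1) = mex{} = 0
g(2) = mex{0} = 1
g(3) = mex{0} = 1
g(4) = mex{0,1} = 2
g(5) = mex{0,1} = 2
g(6) = mex{1,2} = 0
g(7) = mex{1,2} = 0
g(8) = mex{0,2} = 1
g(9) = mex{0,2} = 1
g(10) = mex{0,1} = 2
g(11) = mex{0,1} = 2
So g(11) = 2.
By the Sprague-Grundy theorem, the Grundy value of a sum of independent games is the XOR of the component values.
Combined value = 3 XOR 2 XOR 2 = 3.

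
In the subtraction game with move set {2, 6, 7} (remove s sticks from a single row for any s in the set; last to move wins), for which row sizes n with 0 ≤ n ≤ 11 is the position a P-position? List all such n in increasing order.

Build the Grundy sequence with g(k) = mex{g(k−s) : s ∈ {2, 6, 7}, s ≤ k}:
k:     0  1  2  3  4  5  6  7  8  9 10 11
g(k):  0  0  1  1  0  0  1  1  2  0  3  1
The P-positions (g = 0) in 0..11 are 0, 1, 4, 5, 9.

0, 1, 4, 5, 9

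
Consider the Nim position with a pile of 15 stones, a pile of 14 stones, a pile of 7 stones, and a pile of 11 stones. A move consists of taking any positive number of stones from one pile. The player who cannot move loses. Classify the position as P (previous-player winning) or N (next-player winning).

N-position

Nim-sum: 15 ^ 14 ^ 7 ^ 11 = 13.
The nim-sum is 13 ≠ 0, so this is an N-position: the player to move can win.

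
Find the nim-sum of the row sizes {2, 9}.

Compute the nim-sum pairwise:
2 ^ 9 = 11

11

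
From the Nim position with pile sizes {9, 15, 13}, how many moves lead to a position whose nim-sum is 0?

3

Bitwise XOR of the heap sizes:
  1001  (9)
  1111  (15)
  1101  (13)
  ----
  1011  (11)
The overall nim-sum is X = 11. A pile of size p has a winning move iff p XOR X < p (reduce it to p XOR X).
  9: 9 XOR 11 = 2 < 9 — winning move (to 2).
  15: 15 XOR 11 = 4 < 15 — winning move (to 4).
  13: 13 XOR 11 = 6 < 13 — winning move (to 6).
That gives 3 winning moves.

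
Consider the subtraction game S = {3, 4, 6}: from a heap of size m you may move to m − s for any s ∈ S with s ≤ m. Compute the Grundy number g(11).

Build the Grundy sequence with g(k) = mex{g(k−s) : s ∈ {3, 4, 6}, s ≤ k}:
g(0) = mex{} = 0
g(1) = mex{} = 0
g(2) = mex{} = 0
g(3) = mex{0} = 1
g(4) = mex{0} = 1
g(5) = mex{0} = 1
g(6) = mex{0,1} = 2
g(7) = mex{0,1} = 2
g(8) = mex{0,1} = 2
g(9) = mex{1,2} = 0
g(10) = mex{1,2} = 0
g(11) = mex{1,2} = 0
So g(11) = 0.

0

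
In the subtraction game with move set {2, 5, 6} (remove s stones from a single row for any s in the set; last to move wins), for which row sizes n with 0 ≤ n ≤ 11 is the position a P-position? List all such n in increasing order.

Build the Grundy sequence with g(k) = mex{g(k−s) : s ∈ {2, 5, 6}, s ≤ k}:
k:     0  1  2  3  4  5  6  7  8  9 10 11
g(k):  0  0  1  1  0  2  1  3  0  2  1  0
The P-positions (g = 0) in 0..11 are 0, 1, 4, 8, 11.

0, 1, 4, 8, 11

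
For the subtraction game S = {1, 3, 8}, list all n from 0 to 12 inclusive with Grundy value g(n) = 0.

0, 2, 4, 6, 11

Grundy values for subtraction set {1, 3, 8}:
k:     0  1  2  3  4  5  6  7  8  9 10 11 12
g(k):  0  1  0  1  0  1  0  1  2  3  2  0  1
The P-positions (g = 0) in 0..12 are 0, 2, 4, 6, 11.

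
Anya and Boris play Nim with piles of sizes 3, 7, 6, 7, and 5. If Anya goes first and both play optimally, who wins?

Boris wins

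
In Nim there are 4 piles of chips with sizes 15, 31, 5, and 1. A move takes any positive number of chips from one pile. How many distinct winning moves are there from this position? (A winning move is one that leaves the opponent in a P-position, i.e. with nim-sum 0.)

1

Nim-sum: 15 ^ 31 ^ 5 ^ 1 = 20.
The overall nim-sum is X = 20. A pile of size p has a winning move iff p XOR X < p (reduce it to p XOR X).
  15: 15 XOR 20 = 27 ≥ 15 — no move.
  31: 31 XOR 20 = 11 < 31 — winning move (to 11).
  5: 5 XOR 20 = 17 ≥ 5 — no move.
  1: 1 XOR 20 = 21 ≥ 1 — no move.
That gives 1 winning move.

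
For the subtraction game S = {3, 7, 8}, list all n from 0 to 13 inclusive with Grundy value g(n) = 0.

0, 1, 2, 6, 11, 12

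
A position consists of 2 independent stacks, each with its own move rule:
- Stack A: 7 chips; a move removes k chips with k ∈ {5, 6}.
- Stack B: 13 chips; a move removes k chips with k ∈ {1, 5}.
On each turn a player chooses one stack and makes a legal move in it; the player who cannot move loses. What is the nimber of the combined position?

0

Grundy values for stack A (subtraction set {5, 6}):
g(0) = mex{} = 0
g(1) = mex{} = 0
g(2) = mex{} = 0
g(3) = mex{} = 0
g(4) = mex{} = 0
g(5) = mex{0} = 1
g(6) = mex{0} = 1
g(7) = mex{0} = 1
So g(7) = 1.
For stack B, compute g(0), g(1), … with moves {1, 5}:
k:     0  1  2  3  4  5  6  7  8  9 10 11 12 13
g(k):  0  1  0  1  0  1  0  1  0  1  0  1  0  1
So g(13) = 1.
The value of a disjunctive sum is the nim-sum of the parts.
Combined value = 1 XOR 1 = 0.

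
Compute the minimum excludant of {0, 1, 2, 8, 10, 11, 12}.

3

The values 0, 1, 2 are all present; 3 is the first non-negative integer missing from the set.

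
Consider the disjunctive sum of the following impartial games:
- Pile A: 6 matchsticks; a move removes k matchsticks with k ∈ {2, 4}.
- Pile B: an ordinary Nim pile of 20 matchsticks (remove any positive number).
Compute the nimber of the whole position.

Build the Grundy sequence for pile A with g(k) = mex{g(k−s) : s ∈ {2, 4}, s ≤ k}:
k:     0  1  2  3  4  5  6
g(k):  0  0  1  1  2  2  0
So g(6) = 0.
Pile B is a plain Nim pile of size 20, so its Grundy value is 20.
By the Sprague-Grundy theorem, the Grundy value of a sum of independent games is the XOR of the component values.
Combined value = 0 ⊕ 20 = 20.

20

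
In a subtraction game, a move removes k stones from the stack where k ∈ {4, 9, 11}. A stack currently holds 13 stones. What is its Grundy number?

Build the Grundy sequence with g(k) = mex{g(k−s) : s ∈ {4, 9, 11}, s ≤ k}:
k:     0  1  2  3  4  5  6  7  8  9 10 11 12 13
g(k):  0  0  0  0  1  1  1  1  0  2  2  2  1  3
So g(13) = 3.

3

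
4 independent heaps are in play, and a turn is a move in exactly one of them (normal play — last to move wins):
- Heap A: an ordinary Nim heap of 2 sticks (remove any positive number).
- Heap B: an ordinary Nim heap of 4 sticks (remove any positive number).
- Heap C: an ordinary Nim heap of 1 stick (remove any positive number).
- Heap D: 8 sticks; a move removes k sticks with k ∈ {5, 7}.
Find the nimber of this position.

Heap A is a plain Nim heap of size 2, so its Grundy value is 2.
Heap B is a plain Nim heap of size 4, so its Grundy value is 4.
Heap C is a plain Nim heap of size 1, so its Grundy value is 1.
Build the Grundy sequence for heap D with g(k) = mex{g(k−s) : s ∈ {5, 7}, s ≤ k}:
g(0) = mex{} = 0
g(1) = mex{} = 0
g(2) = mex{} = 0
g(3) = mex{} = 0
g(4) = mex{} = 0
g(5) = mex{0} = 1
g(6) = mex{0} = 1
g(7) = mex{0} = 1
g(8) = mex{0} = 1
So g(8) = 1.
By the Sprague-Grundy theorem, the Grundy value of a sum of independent games is the XOR of the component values.
Combined value = 2 ⊕ 4 ⊕ 1 ⊕ 1 = 6.

6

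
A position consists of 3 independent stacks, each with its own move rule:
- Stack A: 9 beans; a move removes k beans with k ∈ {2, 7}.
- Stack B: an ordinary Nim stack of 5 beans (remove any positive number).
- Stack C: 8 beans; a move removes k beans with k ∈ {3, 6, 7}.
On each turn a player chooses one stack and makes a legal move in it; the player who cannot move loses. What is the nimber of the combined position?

Grundy values for stack A (subtraction set {2, 7}):
k:     0  1  2  3  4  5  6  7  8  9
g(k):  0  0  1  1  0  0  1  1  2  0
So g(9) = 0.
Stack B is a plain Nim stack of size 5, so its Grundy value is 5.
Grundy values for stack C (subtraction set {3, 6, 7}):
k:     0  1  2  3  4  5  6  7  8
g(k):  0  0  0  1  1  1  2  2  2
So g(8) = 2.
The value of a disjunctive sum is the nim-sum of the parts.
Combined value = 0 ⊕ 5 ⊕ 2 = 7.

7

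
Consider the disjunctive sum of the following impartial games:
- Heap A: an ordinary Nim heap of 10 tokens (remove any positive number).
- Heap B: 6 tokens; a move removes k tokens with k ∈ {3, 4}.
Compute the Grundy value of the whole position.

Heap A is a plain Nim heap of size 10, so its Grundy value is 10.
Build the Grundy sequence for heap B with g(k) = mex{g(k−s) : s ∈ {3, 4}, s ≤ k}:
k:     0  1  2  3  4  5  6
g(k):  0  0  0  1  1  1  2
So g(6) = 2.
The value of a disjunctive sum is the nim-sum of the parts.
Combined value = 10 XOR 2 = 8.

8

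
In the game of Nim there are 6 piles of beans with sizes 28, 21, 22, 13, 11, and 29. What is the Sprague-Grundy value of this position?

Compute the nim-sum pairwise:
28 ⊕ 21 = 9
9 ⊕ 22 = 31
31 ⊕ 13 = 18
18 ⊕ 11 = 25
25 ⊕ 29 = 4

4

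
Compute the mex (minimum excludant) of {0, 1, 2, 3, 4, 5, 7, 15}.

The values 0, 1, 2, 3, 4, 5 are all present; 6 is the first non-negative integer missing from the set.

6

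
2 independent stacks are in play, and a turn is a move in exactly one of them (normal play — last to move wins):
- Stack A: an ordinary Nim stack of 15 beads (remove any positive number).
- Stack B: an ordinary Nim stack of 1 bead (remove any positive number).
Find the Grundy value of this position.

14

Stack A is a plain Nim stack of size 15, so its Grundy value is 15.
Stack B is a plain Nim stack of size 1, so its Grundy value is 1.
By the Sprague-Grundy theorem, the Grundy value of a sum of independent games is the XOR of the component values.
Combined value = 15 ⊕ 1 = 14.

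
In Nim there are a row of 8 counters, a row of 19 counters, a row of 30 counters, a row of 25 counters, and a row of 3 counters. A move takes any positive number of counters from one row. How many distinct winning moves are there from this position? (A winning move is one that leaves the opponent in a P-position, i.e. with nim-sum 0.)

Nim-sum: 8 ⊕ 19 ⊕ 30 ⊕ 25 ⊕ 3 = 31.
The overall nim-sum is X = 31. A row of size p has a winning move iff p XOR X < p (reduce it to p XOR X).
  8: 8 XOR 31 = 23 ≥ 8 — no move.
  19: 19 XOR 31 = 12 < 19 — winning move (to 12).
  30: 30 XOR 31 = 1 < 30 — winning move (to 1).
  25: 25 XOR 31 = 6 < 25 — winning move (to 6).
  3: 3 XOR 31 = 28 ≥ 3 — no move.
That gives 3 winning moves.

3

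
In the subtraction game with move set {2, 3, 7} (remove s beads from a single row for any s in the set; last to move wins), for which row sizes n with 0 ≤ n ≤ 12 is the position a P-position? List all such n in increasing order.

Build the Grundy sequence with g(k) = mex{g(k−s) : s ∈ {2, 3, 7}, s ≤ k}:
k:     0  1  2  3  4  5  6  7  8  9 10 11 12
g(k):  0  0  1  1  2  0  0  1  1  2  0  0  1
The P-positions (g = 0) in 0..12 are 0, 1, 5, 6, 10, 11.

0, 1, 5, 6, 10, 11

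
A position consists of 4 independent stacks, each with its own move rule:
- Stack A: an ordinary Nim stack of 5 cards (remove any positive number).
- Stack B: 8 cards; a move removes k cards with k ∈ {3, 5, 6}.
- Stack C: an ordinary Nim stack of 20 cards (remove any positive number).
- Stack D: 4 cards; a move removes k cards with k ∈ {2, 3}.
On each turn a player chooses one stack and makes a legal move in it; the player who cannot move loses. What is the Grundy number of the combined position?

17

Stack A is a plain Nim stack of size 5, so its Grundy value is 5.
Build the Grundy sequence for stack B with g(k) = mex{g(k−s) : s ∈ {3, 5, 6}, s ≤ k}:
k:     0  1  2  3  4  5  6  7  8
g(k):  0  0  0  1  1  1  2  2  2
So g(8) = 2.
Stack C is a plain Nim stack of size 20, so its Grundy value is 20.
For stack D, compute g(0), g(1), … with moves {2, 3}:
g(0) = mex{} = 0
g(1) = mex{} = 0
g(2) = mex{0} = 1
g(3) = mex{0} = 1
g(4) = mex{0,1} = 2
So g(4) = 2.
The value of a disjunctive sum is the nim-sum of the parts.
Combined value = 5 ⊕ 2 ⊕ 20 ⊕ 2 = 17.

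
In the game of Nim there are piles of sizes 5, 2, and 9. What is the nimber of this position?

Compute the nim-sum pairwise:
5 ^ 2 = 7
7 ^ 9 = 14

14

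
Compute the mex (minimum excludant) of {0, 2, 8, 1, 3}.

4

The values 0, 1, 2, 3 are all present; 4 is the first non-negative integer missing from the set.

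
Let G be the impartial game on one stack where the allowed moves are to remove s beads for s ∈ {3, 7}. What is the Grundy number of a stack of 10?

Grundy values for subtraction set {3, 7}:
k:     0  1  2  3  4  5  6  7  8  9 10
g(k):  0  0  0  1  1  1  0  2  2  1  0
So g(10) = 0.

0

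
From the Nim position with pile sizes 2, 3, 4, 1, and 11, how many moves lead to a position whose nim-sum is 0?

1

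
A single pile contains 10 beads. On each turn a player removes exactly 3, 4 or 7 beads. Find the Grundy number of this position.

Grundy values for subtraction set {3, 4, 7}:
k:     0  1  2  3  4  5  6  7  8  9 10
g(k):  0  0  0  1  1  1  2  2  2  3  0
So g(10) = 0.

0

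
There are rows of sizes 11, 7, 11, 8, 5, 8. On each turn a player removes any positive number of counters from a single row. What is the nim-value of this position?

2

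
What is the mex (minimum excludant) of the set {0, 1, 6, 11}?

The values 0, 1 are all present; 2 is the first non-negative integer missing from the set.

2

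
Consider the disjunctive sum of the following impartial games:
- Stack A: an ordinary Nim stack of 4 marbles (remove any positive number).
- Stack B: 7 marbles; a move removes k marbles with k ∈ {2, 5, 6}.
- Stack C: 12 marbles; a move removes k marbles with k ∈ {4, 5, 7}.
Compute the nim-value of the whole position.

Stack A is a plain Nim stack of size 4, so its Grundy value is 4.
Grundy values for stack B (subtraction set {2, 5, 6}):
k:     0  1  2  3  4  5  6  7
g(k):  0  0  1  1  0  2  1  3
So g(7) = 3.
Build the Grundy sequence for stack C with g(k) = mex{g(k−s) : s ∈ {4, 5, 7}, s ≤ k}:
k:     0  1  2  3  4  5  6  7  8  9 10 11 12
g(k):  0  0  0  0  1  1  1  1  2  2  2  0  0
So g(12) = 0.
The value of a disjunctive sum is the nim-sum of the parts.
Combined value = 4 ⊕ 3 ⊕ 0 = 7.

7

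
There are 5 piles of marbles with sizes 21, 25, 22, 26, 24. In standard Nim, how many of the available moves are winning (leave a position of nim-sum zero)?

5

Compute the nim-sum pairwise:
21 XOR 25 = 12
12 XOR 22 = 26
26 XOR 26 = 0
0 XOR 24 = 24
The overall nim-sum is X = 24. A pile of size p has a winning move iff p XOR X < p (reduce it to p XOR X).
  21: 21 XOR 24 = 13 < 21 — winning move (to 13).
  25: 25 XOR 24 = 1 < 25 — winning move (to 1).
  22: 22 XOR 24 = 14 < 22 — winning move (to 14).
  26: 26 XOR 24 = 2 < 26 — winning move (to 2).
  24: 24 XOR 24 = 0 < 24 — winning move (to 0).
That gives 5 winning moves.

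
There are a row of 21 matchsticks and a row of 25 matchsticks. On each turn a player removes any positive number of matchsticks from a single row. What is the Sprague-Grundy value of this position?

Compute the nim-sum pairwise:
21 ^ 25 = 12

12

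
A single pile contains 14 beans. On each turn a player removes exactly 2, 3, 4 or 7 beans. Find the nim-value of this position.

Grundy values for subtraction set {2, 3, 4, 7}:
k:     0  1  2  3  4  5  6  7  8  9 10 11 12 13 14
g(k):  0  0  1  1  2  2  0  3  1  4  2  0  0  1  1
So g(14) = 1.

1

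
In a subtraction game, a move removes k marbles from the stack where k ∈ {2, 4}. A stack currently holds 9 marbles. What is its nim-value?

1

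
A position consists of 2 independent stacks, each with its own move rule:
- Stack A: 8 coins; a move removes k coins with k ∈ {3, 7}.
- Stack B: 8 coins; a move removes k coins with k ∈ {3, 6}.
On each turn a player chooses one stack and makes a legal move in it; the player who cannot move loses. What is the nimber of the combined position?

Build the Grundy sequence for stack A with g(k) = mex{g(k−s) : s ∈ {3, 7}, s ≤ k}:
k:     0  1  2  3  4  5  6  7  8
g(k):  0  0  0  1  1  1  0  2  2
So g(8) = 2.
Grundy values for stack B (subtraction set {3, 6}):
k:     0  1  2  3  4  5  6  7  8
g(k):  0  0  0  1  1  1  2  2  2
So g(8) = 2.
The value of a disjunctive sum is the nim-sum of the parts.
Combined value = 2 ⊕ 2 = 0.

0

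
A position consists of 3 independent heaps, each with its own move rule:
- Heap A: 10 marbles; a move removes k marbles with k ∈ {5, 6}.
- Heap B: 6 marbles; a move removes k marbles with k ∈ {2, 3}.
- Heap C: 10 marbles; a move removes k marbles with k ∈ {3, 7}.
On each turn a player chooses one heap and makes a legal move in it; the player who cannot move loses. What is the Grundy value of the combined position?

2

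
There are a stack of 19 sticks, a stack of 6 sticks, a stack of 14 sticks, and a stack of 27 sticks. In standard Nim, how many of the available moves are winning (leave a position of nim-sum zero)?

Bitwise XOR of the heap sizes:
  10011  (19)
  00110  (6)
  01110  (14)
  11011  (27)
  -----
  00000  (0)
The nim-sum is already 0, so every move leaves a nonzero nim-sum — there are no winning moves.

0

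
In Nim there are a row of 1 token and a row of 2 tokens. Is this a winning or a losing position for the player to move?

Winning position

Nim-sum: 1 ^ 2 = 3.
The nim-sum is 3 ≠ 0, so this is an N-position: the player to move can win.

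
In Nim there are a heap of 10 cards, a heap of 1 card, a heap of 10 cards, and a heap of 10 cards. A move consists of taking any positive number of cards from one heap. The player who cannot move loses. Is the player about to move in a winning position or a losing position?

Winning position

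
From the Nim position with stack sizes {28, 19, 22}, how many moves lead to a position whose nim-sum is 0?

3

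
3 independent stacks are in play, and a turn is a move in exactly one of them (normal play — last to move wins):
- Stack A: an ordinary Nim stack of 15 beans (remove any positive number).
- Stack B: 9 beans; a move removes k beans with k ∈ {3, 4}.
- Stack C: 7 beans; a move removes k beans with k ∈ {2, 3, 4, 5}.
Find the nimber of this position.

15

Stack A is a plain Nim stack of size 15, so its Grundy value is 15.
Grundy values for stack B (subtraction set {3, 4}):
g(0) = mex{} = 0
g(1) = mex{} = 0
g(2) = mex{} = 0
g(3) = mex{0} = 1
g(4) = mex{0} = 1
g(5) = mex{0} = 1
g(6) = mex{0,1} = 2
g(7) = mex{1} = 0
g(8) = mex{1} = 0
g(9) = mex{1,2} = 0
So g(9) = 0.
For stack C, compute g(0), g(1), … with moves {2, 3, 4, 5}:
k:     0  1  2  3  4  5  6  7
g(k):  0  0  1  1  2  2  3  0
So g(7) = 0.
By the Sprague-Grundy theorem, the Grundy value of a sum of independent games is the XOR of the component values.
Combined value = 15 ⊕ 0 ⊕ 0 = 15.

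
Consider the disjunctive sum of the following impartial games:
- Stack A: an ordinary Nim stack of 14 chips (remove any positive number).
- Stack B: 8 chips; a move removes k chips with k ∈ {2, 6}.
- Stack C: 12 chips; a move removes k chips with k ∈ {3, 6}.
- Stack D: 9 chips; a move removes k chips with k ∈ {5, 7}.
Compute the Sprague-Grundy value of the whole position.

Stack A is a plain Nim stack of size 14, so its Grundy value is 14.
Grundy values for stack B (subtraction set {2, 6}):
g(0) = mex{} = 0
g(1) = mex{} = 0
g(2) = mex{0} = 1
g(3) = mex{0} = 1
g(4) = mex{1} = 0
g(5) = mex{1} = 0
g(6) = mex{0} = 1
g(7) = mex{0} = 1
g(8) = mex{1} = 0
So g(8) = 0.
Grundy values for stack C (subtraction set {3, 6}):
k:     0  1  2  3  4  5  6  7  8  9 10 11 12
g(k):  0  0  0  1  1  1  2  2  2  0  0  0  1
So g(12) = 1.
Grundy values for stack D (subtraction set {5, 7}):
g(0) = mex{} = 0
g(1) = mex{} = 0
g(2) = mex{} = 0
g(3) = mex{} = 0
g(4) = mex{} = 0
g(5) = mex{0} = 1
g(6) = mex{0} = 1
g(7) = mex{0} = 1
g(8) = mex{0} = 1
g(9) = mex{0} = 1
So g(9) = 1.
The value of a disjunctive sum is the nim-sum of the parts.
Combined value = 14 ⊕ 0 ⊕ 1 ⊕ 1 = 14.

14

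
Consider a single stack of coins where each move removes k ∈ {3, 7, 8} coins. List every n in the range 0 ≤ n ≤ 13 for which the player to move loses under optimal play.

Compute g(0), g(1), … for moves {3, 7, 8}:
k:     0  1  2  3  4  5  6  7  8  9 10 11 12 13
g(k):  0  0  0  1  1  1  0  2  2  1  3  0  0  2
The P-positions (g = 0) in 0..13 are 0, 1, 2, 6, 11, 12.

0, 1, 2, 6, 11, 12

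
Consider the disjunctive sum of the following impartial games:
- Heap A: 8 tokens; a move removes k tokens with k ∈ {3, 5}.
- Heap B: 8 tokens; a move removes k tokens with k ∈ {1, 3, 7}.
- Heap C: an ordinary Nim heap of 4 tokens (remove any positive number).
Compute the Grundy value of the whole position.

Build the Grundy sequence for heap A with g(k) = mex{g(k−s) : s ∈ {3, 5}, s ≤ k}:
g(0) = mex{} = 0
g(1) = mex{} = 0
g(2) = mex{} = 0
g(3) = mex{0} = 1
g(4) = mex{0} = 1
g(5) = mex{0} = 1
g(6) = mex{0,1} = 2
g(7) = mex{0,1} = 2
g(8) = mex{1} = 0
So g(8) = 0.
For heap B, compute g(0), g(1), … with moves {1, 3, 7}:
k:     0  1  2  3  4  5  6  7  8
g(k):  0  1  0  1  0  1  0  1  0
So g(8) = 0.
Heap C is a plain Nim heap of size 4, so its Grundy value is 4.
By the Sprague-Grundy theorem, the Grundy value of a sum of independent games is the XOR of the component values.
Combined value = 0 XOR 0 XOR 4 = 4.

4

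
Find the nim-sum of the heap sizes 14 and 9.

Compute the nim-sum pairwise:
14 XOR 9 = 7

7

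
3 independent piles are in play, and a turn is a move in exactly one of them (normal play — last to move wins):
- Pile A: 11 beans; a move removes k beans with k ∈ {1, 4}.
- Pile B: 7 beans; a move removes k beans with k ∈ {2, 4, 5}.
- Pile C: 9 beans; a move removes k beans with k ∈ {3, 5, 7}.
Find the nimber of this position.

2

Grundy values for pile A (subtraction set {1, 4}):
k:     0  1  2  3  4  5  6  7  8  9 10 11
g(k):  0  1  0  1  2  0  1  0  1  2  0  1
So g(11) = 1.
Build the Grundy sequence for pile B with g(k) = mex{g(k−s) : s ∈ {2, 4, 5}, s ≤ k}:
g(0) = mex{} = 0
g(1) = mex{} = 0
g(2) = mex{0} = 1
g(3) = mex{0} = 1
g(4) = mex{0,1} = 2
g(5) = mex{0,1} = 2
g(6) = mex{0,1,2} = 3
g(7) = mex{1,2} = 0
So g(7) = 0.
For pile C, compute g(0), g(1), … with moves {3, 5, 7}:
k:     0  1  2  3  4  5  6  7  8  9
g(k):  0  0  0  1  1  1  2  2  2  3
So g(9) = 3.
By the Sprague-Grundy theorem, the Grundy value of a sum of independent games is the XOR of the component values.
Combined value = 1 XOR 0 XOR 3 = 2.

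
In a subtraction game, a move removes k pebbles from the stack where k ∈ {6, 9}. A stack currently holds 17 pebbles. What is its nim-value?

Build the Grundy sequence with g(k) = mex{g(k−s) : s ∈ {6, 9}, s ≤ k}:
k:     0  1  2  3  4  5  6  7  8  9 10 11 12 13 14 15 16 17
g(k):  0  0  0  0  0  0  1  1  1  1  1  1  2  2  2  0  0  0
So g(17) = 0.

0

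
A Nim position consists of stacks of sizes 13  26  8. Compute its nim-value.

In binary:
  01101  (13)
  11010  (26)
  01000  (8)
  -----
  11111  (31)

31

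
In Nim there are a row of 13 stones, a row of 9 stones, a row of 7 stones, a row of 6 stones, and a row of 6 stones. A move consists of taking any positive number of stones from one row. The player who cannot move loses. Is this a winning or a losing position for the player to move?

Compute the nim-sum pairwise:
13 ^ 9 = 4
4 ^ 7 = 3
3 ^ 6 = 5
5 ^ 6 = 3
The nim-sum is 3 ≠ 0, so this is an N-position: the player to move can win.

Winning position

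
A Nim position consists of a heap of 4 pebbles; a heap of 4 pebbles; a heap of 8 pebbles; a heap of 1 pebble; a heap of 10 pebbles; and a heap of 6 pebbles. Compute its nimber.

5

Bitwise XOR of the heap sizes:
  0100  (4)
  0100  (4)
  1000  (8)
  0001  (1)
  1010  (10)
  0110  (6)
  ----
  0101  (5)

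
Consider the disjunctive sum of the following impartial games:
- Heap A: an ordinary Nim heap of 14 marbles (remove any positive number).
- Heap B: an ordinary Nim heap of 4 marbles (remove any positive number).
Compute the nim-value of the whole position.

10

Heap A is a plain Nim heap of size 14, so its Grundy value is 14.
Heap B is a plain Nim heap of size 4, so its Grundy value is 4.
By the Sprague-Grundy theorem, the Grundy value of a sum of independent games is the XOR of the component values.
Combined value = 14 XOR 4 = 10.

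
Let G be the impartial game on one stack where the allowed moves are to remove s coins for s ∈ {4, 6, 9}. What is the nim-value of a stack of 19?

1

Grundy values for subtraction set {4, 6, 9}:
k:     0  1  2  3  4  5  6  7  8  9 10 11 12 13 14 15 16 17 18 19
g(k):  0  0  0  0  1  1  1  1  2  2  2  2  3  0  0  0  0  1  1  1
So g(19) = 1.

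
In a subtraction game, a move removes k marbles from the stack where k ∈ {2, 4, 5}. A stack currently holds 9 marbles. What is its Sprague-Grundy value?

Build the Grundy sequence with g(k) = mex{g(k−s) : s ∈ {2, 4, 5}, s ≤ k}:
g(0) = mex{} = 0
g(1) = mex{} = 0
g(2) = mex{0} = 1
g(3) = mex{0} = 1
g(4) = mex{0,1} = 2
g(5) = mex{0,1} = 2
g(6) = mex{0,1,2} = 3
g(7) = mex{1,2} = 0
g(8) = mex{1,2,3} = 0
g(9) = mex{0,2} = 1
So g(9) = 1.

1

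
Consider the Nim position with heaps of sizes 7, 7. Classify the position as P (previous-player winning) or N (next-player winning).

P-position

Compute the nim-sum pairwise:
7 ⊕ 7 = 0
The nim-sum is 0, so this is a P-position: the player to move is in a losing position under optimal play.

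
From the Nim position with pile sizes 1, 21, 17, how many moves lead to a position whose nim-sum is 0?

1

Compute the nim-sum pairwise:
1 ^ 21 = 20
20 ^ 17 = 5
The overall nim-sum is X = 5. A pile of size p has a winning move iff p XOR X < p (reduce it to p XOR X).
  1: 1 XOR 5 = 4 ≥ 1 — no move.
  21: 21 XOR 5 = 16 < 21 — winning move (to 16).
  17: 17 XOR 5 = 20 ≥ 17 — no move.
That gives 1 winning move.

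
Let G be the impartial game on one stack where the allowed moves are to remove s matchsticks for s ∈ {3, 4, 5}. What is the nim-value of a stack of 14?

2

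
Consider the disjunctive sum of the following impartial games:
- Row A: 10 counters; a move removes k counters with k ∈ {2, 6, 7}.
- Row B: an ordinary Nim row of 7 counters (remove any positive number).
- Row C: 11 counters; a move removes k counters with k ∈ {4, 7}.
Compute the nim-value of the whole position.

4

For row A, compute g(0), g(1), … with moves {2, 6, 7}:
k:     0  1  2  3  4  5  6  7  8  9 10
g(k):  0  0  1  1  0  0  1  1  2  0  3
So g(10) = 3.
Row B is a plain Nim row of size 7, so its Grundy value is 7.
Build the Grundy sequence for row C with g(k) = mex{g(k−s) : s ∈ {4, 7}, s ≤ k}:
k:     0  1  2  3  4  5  6  7  8  9 10 11
g(k):  0  0  0  0  1  1  1  1  2  2  2  0
So g(11) = 0.
By the Sprague-Grundy theorem, the Grundy value of a sum of independent games is the XOR of the component values.
Combined value = 3 XOR 7 XOR 0 = 4.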